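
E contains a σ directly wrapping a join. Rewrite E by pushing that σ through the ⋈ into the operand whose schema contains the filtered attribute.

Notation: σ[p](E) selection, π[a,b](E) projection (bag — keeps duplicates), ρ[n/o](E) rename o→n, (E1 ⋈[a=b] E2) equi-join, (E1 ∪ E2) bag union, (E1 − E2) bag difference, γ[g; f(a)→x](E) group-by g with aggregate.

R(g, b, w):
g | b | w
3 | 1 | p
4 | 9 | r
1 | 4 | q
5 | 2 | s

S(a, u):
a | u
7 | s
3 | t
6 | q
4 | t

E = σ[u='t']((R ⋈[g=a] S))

σ filters on u, owned by the right side.
E' = (R ⋈[g=a] σ[u='t'](S))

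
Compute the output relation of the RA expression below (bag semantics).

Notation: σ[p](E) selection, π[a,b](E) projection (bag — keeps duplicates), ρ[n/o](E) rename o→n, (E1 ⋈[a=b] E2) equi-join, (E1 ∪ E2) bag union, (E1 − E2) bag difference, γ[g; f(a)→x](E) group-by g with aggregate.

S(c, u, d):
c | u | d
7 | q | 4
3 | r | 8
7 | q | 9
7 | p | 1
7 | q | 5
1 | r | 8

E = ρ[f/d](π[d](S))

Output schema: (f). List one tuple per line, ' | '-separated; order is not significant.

Subexpression sizes:
  S → 6
  π[d](S) → 6
  ρ[f/d](π[d](S)) → 6

== RESULT ==
f
1
4
5
8
8
9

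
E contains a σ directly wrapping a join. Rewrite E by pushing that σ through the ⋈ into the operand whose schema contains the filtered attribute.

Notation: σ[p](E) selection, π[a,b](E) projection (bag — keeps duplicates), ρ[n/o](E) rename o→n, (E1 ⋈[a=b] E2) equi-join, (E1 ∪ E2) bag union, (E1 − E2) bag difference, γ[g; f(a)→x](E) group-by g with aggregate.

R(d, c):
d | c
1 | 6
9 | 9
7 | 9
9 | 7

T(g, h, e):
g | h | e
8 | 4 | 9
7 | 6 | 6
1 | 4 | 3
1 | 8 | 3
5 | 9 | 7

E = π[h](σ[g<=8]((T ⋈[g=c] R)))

σ filters on g, owned by the left side.
E' = π[h]((σ[g<=8](T) ⋈[g=c] R))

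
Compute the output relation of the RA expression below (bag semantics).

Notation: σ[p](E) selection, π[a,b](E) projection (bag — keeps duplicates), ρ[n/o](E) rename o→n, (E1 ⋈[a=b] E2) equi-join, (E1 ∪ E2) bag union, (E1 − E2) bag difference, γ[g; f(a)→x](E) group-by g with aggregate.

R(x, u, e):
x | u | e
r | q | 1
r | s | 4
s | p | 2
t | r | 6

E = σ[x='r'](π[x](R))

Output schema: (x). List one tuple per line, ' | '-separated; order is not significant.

Stepwise |·|:
  R → 4
  π[x](R) → 4
  σ[x='r'](π[x](R)) → 2

== RESULT ==
x
r
r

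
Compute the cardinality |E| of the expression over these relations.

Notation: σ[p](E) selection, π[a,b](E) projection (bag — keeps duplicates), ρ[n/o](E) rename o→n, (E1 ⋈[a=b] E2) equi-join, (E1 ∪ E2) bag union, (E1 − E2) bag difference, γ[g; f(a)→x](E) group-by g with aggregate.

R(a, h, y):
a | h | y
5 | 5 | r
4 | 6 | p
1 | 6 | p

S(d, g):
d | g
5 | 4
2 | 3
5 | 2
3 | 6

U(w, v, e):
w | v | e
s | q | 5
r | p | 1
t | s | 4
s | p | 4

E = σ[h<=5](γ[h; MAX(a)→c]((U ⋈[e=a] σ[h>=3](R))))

Stepwise |·|:
  U → 4
  R → 3
  σ[h>=3](R) → 3
  (U ⋈[e=a] σ[h>=3](R)) → 4
  γ[h; MAX(a)→c]((U ⋈[e=a] σ[h>=3](R))) → 2
  σ[h<=5](γ[h; MAX(a)→c]((U ⋈[e=a] σ[h>=3](R)))) → 1

|E| = 1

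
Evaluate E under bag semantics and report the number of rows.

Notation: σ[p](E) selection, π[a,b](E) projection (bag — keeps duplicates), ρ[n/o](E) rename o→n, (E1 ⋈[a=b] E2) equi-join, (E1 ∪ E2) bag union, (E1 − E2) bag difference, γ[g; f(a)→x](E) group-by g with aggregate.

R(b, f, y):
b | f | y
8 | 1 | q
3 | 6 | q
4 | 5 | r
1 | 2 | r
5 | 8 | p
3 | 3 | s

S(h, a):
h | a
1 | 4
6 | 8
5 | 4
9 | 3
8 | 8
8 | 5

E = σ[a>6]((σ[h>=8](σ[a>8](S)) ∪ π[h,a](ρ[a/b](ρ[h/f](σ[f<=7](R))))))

Per-node cardinality:
  S → 6
  σ[a>8](S) → 0
  σ[h>=8](σ[a>8](S)) → 0
  R → 6
  σ[f<=7](R) → 5
  ρ[h/f](σ[f<=7](R)) → 5
  ρ[a/b](ρ[h/f](σ[f<=7](R))) → 5
  π[h,a](ρ[a/b](ρ[h/f](σ[f<=7](R)))) → 5
  (σ[h>=8](σ[a>8](S)) ∪ π[h,a](ρ[a/b](ρ[h/f](σ[f<=7](R))))) → 5
  σ[a>6]((σ[h>=8](σ[a>8](S)) ∪ π[h,a](ρ[a/b](ρ[h/f](σ[f<=7](R)))))) → 1

|E| = 1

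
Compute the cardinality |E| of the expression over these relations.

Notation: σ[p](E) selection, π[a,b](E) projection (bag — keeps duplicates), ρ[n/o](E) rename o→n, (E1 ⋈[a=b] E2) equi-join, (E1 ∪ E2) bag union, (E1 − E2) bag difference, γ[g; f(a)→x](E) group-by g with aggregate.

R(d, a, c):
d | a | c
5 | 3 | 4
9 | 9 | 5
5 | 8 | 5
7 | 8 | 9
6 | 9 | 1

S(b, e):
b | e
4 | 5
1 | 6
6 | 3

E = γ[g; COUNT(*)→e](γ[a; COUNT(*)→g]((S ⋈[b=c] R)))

Per-node cardinality:
  S → 3
  R → 5
  (S ⋈[b=c] R) → 2
  γ[a; COUNT(*)→g]((S ⋈[b=c] R)) → 2
  γ[g; COUNT(*)→e](γ[a; COUNT(*)→g]((S ⋈[b=c] R))) → 1

|E| = 1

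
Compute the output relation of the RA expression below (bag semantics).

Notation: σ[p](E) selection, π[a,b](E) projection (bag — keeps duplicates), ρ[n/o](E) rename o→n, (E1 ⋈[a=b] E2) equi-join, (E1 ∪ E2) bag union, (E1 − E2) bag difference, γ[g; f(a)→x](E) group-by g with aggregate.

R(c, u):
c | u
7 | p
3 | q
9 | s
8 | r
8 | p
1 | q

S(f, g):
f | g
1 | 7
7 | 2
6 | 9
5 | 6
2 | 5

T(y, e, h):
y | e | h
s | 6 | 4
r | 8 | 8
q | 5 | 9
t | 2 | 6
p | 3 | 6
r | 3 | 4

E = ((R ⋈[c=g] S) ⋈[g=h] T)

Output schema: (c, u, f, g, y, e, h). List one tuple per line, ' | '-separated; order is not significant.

Stepwise |·|:
  R → 6
  S → 5
  (R ⋈[c=g] S) → 2
  T → 6
  ((R ⋈[c=g] S) ⋈[g=h] T) → 1

== RESULT ==
c | u | f | g | y | e | h
9 | s | 6 | 9 | q | 5 | 9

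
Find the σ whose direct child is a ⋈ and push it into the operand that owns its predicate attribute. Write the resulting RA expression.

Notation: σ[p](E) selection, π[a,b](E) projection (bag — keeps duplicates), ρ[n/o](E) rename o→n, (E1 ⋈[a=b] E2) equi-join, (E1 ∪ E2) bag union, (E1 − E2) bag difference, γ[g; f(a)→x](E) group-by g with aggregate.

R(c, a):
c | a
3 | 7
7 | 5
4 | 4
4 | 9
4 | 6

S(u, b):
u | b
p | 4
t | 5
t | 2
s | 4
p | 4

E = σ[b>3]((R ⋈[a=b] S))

σ filters on b, owned by the right side.
E' = (R ⋈[a=b] σ[b>3](S))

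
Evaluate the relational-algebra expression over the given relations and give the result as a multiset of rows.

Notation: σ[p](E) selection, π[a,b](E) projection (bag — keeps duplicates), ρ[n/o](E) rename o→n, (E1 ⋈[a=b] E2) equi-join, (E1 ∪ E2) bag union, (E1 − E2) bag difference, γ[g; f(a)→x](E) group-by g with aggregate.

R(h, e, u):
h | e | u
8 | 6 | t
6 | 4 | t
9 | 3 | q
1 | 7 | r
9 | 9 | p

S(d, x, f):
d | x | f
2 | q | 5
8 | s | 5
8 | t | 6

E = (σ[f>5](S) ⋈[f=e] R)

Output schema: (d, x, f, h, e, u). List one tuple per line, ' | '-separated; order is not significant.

Per-node cardinality:
  S → 3
  σ[f>5](S) → 1
  R → 5
  (σ[f>5](S) ⋈[f=e] R) → 1

== RESULT ==
d | x | f | h | e | u
8 | t | 6 | 8 | 6 | t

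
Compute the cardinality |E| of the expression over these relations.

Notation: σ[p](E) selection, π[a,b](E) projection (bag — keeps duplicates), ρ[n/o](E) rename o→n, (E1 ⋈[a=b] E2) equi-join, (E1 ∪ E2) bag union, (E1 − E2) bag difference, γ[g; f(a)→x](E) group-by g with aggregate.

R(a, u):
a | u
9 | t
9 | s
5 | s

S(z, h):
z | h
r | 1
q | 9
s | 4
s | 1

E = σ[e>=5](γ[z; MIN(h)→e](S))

Per-node cardinality:
  S → 4
  γ[z; MIN(h)→e](S) → 3
  σ[e>=5](γ[z; MIN(h)→e](S)) → 1

|E| = 1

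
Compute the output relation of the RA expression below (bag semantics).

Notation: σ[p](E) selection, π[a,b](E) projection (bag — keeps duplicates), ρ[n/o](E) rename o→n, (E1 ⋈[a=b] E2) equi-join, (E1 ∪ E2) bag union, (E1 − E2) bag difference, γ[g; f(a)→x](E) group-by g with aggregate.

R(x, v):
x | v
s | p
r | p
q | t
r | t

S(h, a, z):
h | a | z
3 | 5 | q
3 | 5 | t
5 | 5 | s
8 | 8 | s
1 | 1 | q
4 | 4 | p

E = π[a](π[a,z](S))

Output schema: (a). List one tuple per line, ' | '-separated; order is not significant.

Per-node cardinality:
  S → 6
  π[a,z](S) → 6
  π[a](π[a,z](S)) → 6

== RESULT ==
a
1
4
5
5
5
8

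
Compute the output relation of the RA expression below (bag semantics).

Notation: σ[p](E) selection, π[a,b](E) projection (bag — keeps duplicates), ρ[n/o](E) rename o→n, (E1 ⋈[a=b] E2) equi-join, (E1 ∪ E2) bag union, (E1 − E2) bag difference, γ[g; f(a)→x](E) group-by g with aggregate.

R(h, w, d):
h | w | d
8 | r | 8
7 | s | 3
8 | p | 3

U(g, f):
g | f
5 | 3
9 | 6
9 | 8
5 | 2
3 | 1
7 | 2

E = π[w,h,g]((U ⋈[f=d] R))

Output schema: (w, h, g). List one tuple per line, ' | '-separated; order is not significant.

Subexpression sizes:
  U → 6
  R → 3
  (U ⋈[f=d] R) → 3
  π[w,h,g]((U ⋈[f=d] R)) → 3

== RESULT ==
w | h | g
p | 8 | 5
r | 8 | 9
s | 7 | 5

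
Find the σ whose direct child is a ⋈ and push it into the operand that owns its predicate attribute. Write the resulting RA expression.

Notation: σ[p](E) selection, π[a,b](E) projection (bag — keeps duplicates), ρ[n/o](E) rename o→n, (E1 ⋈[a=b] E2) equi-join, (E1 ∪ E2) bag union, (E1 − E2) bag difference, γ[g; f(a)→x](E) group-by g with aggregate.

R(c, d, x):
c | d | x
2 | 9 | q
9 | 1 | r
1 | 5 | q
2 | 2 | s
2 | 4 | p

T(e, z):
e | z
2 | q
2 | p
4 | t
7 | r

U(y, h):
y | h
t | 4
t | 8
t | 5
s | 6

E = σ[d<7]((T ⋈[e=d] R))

σ filters on d, owned by the right side.
E' = (T ⋈[e=d] σ[d<7](R))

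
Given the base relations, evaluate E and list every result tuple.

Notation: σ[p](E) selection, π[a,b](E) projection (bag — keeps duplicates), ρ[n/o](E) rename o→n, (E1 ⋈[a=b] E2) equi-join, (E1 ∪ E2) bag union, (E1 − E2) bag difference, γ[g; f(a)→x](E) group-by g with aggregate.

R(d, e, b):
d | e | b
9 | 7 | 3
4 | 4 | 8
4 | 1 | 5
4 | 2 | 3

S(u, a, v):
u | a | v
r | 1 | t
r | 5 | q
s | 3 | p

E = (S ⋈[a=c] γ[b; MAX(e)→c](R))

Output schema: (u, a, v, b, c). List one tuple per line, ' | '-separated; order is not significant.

Row counts bottom-up:
  S → 3
  R → 4
  γ[b; MAX(e)→c](R) → 3
  (S ⋈[a=c] γ[b; MAX(e)→c](R)) → 1

== RESULT ==
u | a | v | b | c
r | 1 | t | 5 | 1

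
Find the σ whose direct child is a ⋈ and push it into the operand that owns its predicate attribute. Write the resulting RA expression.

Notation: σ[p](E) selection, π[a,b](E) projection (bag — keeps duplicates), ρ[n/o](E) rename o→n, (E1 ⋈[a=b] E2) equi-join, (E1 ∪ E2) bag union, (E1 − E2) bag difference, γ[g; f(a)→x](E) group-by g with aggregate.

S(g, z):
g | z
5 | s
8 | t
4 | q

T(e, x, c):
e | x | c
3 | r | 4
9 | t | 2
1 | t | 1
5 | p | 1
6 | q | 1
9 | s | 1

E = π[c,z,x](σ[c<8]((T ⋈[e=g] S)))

σ filters on c, owned by the left side.
E' = π[c,z,x]((σ[c<8](T) ⋈[e=g] S))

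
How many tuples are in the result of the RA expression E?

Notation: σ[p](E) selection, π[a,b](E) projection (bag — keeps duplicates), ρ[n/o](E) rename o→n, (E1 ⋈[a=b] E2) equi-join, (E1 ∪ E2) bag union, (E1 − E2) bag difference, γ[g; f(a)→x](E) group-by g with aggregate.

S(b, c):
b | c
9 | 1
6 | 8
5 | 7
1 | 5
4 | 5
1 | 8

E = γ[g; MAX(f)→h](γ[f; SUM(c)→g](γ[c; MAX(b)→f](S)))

Per-node cardinality:
  S → 6
  γ[c; MAX(b)→f](S) → 4
  γ[f; SUM(c)→g](γ[c; MAX(b)→f](S)) → 4
  γ[g; MAX(f)→h](γ[f; SUM(c)→g](γ[c; MAX(b)→f](S))) → 4

|E| = 4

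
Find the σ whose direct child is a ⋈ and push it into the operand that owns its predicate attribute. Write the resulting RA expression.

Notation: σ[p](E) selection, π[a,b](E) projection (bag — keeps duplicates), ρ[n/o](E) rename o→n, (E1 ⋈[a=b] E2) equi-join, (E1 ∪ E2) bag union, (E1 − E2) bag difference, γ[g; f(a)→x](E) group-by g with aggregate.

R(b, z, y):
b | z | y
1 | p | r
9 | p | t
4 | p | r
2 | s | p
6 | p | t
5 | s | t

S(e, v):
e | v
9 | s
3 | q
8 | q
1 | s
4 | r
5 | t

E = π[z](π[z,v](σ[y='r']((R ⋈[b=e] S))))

σ filters on y, owned by the left side.
E' = π[z](π[z,v]((σ[y='r'](R) ⋈[b=e] S)))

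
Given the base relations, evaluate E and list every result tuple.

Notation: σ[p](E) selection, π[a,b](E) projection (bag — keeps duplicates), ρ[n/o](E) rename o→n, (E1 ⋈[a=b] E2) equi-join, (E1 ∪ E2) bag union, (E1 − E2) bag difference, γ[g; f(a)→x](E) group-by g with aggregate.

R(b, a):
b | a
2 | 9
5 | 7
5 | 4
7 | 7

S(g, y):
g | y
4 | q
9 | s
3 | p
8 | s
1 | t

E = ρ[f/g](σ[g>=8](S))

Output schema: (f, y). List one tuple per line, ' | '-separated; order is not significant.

Subexpression sizes:
  S → 5
  σ[g>=8](S) → 2
  ρ[f/g](σ[g>=8](S)) → 2

== RESULT ==
f | y
8 | s
9 | s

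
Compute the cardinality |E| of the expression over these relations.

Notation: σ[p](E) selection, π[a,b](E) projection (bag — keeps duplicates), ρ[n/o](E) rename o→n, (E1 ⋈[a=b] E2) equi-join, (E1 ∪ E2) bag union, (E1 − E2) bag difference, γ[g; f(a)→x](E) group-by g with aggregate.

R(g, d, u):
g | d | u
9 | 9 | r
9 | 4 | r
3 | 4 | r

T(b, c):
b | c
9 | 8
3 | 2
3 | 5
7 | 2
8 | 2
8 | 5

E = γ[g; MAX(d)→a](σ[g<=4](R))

Per-node cardinality:
  R → 3
  σ[g<=4](R) → 1
  γ[g; MAX(d)→a](σ[g<=4](R)) → 1

|E| = 1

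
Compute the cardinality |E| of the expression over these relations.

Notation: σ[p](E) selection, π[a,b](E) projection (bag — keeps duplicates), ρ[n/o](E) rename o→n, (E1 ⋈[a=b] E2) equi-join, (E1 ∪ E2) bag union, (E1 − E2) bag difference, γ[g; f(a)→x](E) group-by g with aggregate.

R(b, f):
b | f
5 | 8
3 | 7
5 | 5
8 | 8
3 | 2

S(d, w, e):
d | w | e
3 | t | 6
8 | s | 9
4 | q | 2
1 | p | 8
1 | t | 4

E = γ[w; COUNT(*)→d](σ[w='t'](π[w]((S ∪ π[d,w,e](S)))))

Per-node cardinality:
  S → 5
  S → 5
  π[d,w,e](S) → 5
  (S ∪ π[d,w,e](S)) → 10
  π[w]((S ∪ π[d,w,e](S))) → 10
  σ[w='t'](π[w]((S ∪ π[d,w,e](S)))) → 4
  γ[w; COUNT(*)→d](σ[w='t'](π[w]((S ∪ π[d,w,e](S))))) → 1

|E| = 1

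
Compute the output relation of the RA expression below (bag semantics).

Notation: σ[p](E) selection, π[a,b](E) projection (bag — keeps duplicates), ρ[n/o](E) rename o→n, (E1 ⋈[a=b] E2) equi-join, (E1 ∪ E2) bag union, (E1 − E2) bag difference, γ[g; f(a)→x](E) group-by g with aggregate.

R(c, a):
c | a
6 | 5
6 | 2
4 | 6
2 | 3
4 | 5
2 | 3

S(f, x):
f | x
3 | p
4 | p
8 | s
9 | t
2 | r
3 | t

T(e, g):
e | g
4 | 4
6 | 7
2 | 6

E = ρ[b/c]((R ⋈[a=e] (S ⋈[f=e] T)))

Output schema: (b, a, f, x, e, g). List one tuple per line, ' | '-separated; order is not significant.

Stepwise |·|:
  R → 6
  S → 6
  T → 3
  (S ⋈[f=e] T) → 2
  (R ⋈[a=e] (S ⋈[f=e] T)) → 1
  ρ[b/c]((R ⋈[a=e] (S ⋈[f=e] T))) → 1

== RESULT ==
b | a | f | x | e | g
6 | 2 | 2 | r | 2 | 6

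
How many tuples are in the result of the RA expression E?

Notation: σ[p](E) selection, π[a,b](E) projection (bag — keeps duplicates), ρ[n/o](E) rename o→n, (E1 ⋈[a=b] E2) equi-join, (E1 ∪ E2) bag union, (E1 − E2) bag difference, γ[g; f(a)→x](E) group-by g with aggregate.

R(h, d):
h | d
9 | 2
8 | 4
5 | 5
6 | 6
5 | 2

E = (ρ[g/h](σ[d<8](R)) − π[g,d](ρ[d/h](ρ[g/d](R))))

Stepwise |·|:
  R → 5
  σ[d<8](R) → 5
  ρ[g/h](σ[d<8](R)) → 5
  R → 5
  ρ[g/d](R) → 5
  ρ[d/h](ρ[g/d](R)) → 5
  π[g,d](ρ[d/h](ρ[g/d](R))) → 5
  (ρ[g/h](σ[d<8](R)) − π[g,d](ρ[d/h](ρ[g/d](R)))) → 3

|E| = 3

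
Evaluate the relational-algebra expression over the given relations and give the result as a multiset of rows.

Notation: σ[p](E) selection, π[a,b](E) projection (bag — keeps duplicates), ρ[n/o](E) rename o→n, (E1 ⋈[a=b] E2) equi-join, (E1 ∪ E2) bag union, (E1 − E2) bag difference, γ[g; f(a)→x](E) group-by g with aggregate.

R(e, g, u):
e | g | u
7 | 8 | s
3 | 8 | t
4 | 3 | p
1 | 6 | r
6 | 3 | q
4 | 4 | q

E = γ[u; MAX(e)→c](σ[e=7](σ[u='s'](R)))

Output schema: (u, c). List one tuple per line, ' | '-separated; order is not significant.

Subexpression sizes:
  R → 6
  σ[u='s'](R) → 1
  σ[e=7](σ[u='s'](R)) → 1
  γ[u; MAX(e)→c](σ[e=7](σ[u='s'](R))) → 1

== RESULT ==
u | c
s | 7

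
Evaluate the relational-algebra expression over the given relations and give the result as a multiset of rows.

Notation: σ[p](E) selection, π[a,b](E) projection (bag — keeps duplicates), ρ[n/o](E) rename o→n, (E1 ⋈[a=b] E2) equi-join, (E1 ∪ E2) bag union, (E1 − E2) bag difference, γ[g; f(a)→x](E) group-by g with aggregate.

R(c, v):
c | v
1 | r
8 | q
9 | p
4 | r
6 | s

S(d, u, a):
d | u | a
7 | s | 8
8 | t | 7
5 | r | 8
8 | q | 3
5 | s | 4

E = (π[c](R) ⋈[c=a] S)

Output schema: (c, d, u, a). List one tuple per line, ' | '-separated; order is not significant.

Stepwise |·|:
  R → 5
  π[c](R) → 5
  S → 5
  (π[c](R) ⋈[c=a] S) → 3

== RESULT ==
c | d | u | a
4 | 5 | s | 4
8 | 5 | r | 8
8 | 7 | s | 8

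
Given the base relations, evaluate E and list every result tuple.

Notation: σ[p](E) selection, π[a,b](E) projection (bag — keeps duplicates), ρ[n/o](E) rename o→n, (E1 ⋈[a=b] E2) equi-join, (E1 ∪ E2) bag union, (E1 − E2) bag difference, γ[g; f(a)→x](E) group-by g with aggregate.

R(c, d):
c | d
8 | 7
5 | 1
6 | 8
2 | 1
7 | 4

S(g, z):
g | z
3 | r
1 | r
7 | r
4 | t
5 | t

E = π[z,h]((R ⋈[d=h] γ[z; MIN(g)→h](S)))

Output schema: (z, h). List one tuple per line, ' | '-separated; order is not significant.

Stepwise |·|:
  R → 5
  S → 5
  γ[z; MIN(g)→h](S) → 2
  (R ⋈[d=h] γ[z; MIN(g)→h](S)) → 3
  π[z,h]((R ⋈[d=h] γ[z; MIN(g)→h](S))) → 3

== RESULT ==
z | h
r | 1
r | 1
t | 4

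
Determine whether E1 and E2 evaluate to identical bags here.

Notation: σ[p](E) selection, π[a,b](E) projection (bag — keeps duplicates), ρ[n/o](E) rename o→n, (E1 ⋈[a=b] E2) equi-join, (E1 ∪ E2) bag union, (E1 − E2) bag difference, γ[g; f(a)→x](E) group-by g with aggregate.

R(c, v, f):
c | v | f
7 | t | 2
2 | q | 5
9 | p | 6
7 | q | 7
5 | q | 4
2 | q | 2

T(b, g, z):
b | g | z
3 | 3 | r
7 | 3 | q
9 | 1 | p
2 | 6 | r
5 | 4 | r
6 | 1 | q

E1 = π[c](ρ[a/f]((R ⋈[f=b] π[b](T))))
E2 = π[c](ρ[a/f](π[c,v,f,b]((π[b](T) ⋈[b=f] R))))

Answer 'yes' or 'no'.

E1 row counts bottom-up:
  R → 6
  T → 6
  π[b](T) → 6
  (R ⋈[f=b] π[b](T)) → 5
  ρ[a/f]((R ⋈[f=b] π[b](T))) → 5
  π[c](ρ[a/f]((R ⋈[f=b] π[b](T)))) → 5
E2 row counts bottom-up:
  T → 6
  π[b](T) → 6
  R → 6
  (π[b](T) ⋈[b=f] R) → 5
  π[c,v,f,b]((π[b](T) ⋈[b=f] R)) → 5
  ρ[a/f](π[c,v,f,b]((π[b](T) ⋈[b=f] R))) → 5
  π[c](ρ[a/f](π[c,v,f,b]((π[b](T) ⋈[b=f] R)))) → 5

E1 and E2 produce the same multiset:
c
2
2
7
7
9

yes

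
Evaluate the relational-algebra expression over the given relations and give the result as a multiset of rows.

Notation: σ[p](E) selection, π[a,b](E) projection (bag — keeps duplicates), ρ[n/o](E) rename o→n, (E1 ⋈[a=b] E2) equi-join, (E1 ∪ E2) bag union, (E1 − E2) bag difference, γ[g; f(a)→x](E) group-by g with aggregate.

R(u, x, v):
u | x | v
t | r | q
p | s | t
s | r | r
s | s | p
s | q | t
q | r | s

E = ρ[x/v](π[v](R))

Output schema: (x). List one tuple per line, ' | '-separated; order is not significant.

Subexpression sizes:
  R → 6
  π[v](R) → 6
  ρ[x/v](π[v](R)) → 6

== RESULT ==
x
p
q
r
s
t
t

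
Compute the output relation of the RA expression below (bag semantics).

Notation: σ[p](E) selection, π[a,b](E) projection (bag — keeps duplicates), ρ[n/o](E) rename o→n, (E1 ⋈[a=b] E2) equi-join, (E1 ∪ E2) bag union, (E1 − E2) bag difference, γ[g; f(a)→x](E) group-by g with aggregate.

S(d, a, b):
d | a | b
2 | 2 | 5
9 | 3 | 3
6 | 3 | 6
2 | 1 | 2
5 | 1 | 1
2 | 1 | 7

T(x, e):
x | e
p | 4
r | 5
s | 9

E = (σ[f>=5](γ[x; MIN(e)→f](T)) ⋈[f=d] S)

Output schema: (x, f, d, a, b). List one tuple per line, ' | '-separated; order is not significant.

Subexpression sizes:
  T → 3
  γ[x; MIN(e)→f](T) → 3
  σ[f>=5](γ[x; MIN(e)→f](T)) → 2
  S → 6
  (σ[f>=5](γ[x; MIN(e)→f](T)) ⋈[f=d] S) → 2

== RESULT ==
x | f | d | a | b
r | 5 | 5 | 1 | 1
s | 9 | 9 | 3 | 3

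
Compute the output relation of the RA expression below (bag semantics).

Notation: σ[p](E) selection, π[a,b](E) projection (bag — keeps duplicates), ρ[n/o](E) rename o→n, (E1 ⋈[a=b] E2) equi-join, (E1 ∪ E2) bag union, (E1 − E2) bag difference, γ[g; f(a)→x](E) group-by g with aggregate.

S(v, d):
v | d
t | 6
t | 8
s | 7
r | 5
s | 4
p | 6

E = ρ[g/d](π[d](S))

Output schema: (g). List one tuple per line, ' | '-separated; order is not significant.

Per-node cardinality:
  S → 6
  π[d](S) → 6
  ρ[g/d](π[d](S)) → 6

== RESULT ==
g
4
5
6
6
7
8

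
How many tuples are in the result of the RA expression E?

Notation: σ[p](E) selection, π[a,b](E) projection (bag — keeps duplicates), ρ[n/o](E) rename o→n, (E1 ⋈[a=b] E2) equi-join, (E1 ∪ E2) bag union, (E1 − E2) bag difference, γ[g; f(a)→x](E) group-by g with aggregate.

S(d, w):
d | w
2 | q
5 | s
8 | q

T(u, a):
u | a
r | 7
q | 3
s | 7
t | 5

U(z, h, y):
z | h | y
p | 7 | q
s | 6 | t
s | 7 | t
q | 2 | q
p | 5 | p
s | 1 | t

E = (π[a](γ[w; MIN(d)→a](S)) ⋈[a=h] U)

Stepwise |·|:
  S → 3
  γ[w; MIN(d)→a](S) → 2
  π[a](γ[w; MIN(d)→a](S)) → 2
  U → 6
  (π[a](γ[w; MIN(d)→a](S)) ⋈[a=h] U) → 2

|E| = 2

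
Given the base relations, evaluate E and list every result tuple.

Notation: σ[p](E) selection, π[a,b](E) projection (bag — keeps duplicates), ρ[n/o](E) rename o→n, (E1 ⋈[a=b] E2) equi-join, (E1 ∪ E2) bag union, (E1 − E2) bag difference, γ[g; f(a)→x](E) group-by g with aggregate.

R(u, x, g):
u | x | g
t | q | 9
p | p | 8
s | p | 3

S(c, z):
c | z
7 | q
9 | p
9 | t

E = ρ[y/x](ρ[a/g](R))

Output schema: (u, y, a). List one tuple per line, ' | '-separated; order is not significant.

Subexpression sizes:
  R → 3
  ρ[a/g](R) → 3
  ρ[y/x](ρ[a/g](R)) → 3

== RESULT ==
u | y | a
p | p | 8
s | p | 3
t | q | 9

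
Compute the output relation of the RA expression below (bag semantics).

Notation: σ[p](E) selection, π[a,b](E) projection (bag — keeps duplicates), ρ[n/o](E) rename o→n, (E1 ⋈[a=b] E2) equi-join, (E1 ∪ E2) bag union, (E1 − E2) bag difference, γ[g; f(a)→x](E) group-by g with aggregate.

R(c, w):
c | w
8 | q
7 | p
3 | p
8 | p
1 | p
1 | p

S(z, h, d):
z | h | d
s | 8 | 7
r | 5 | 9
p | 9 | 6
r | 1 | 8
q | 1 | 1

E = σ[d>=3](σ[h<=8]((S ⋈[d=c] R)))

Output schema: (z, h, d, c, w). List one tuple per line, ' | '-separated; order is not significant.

Stepwise |·|:
  S → 5
  R → 6
  (S ⋈[d=c] R) → 5
  σ[h<=8]((S ⋈[d=c] R)) → 5
  σ[d>=3](σ[h<=8]((S ⋈[d=c] R))) → 3

== RESULT ==
z | h | d | c | w
r | 1 | 8 | 8 | p
r | 1 | 8 | 8 | q
s | 8 | 7 | 7 | p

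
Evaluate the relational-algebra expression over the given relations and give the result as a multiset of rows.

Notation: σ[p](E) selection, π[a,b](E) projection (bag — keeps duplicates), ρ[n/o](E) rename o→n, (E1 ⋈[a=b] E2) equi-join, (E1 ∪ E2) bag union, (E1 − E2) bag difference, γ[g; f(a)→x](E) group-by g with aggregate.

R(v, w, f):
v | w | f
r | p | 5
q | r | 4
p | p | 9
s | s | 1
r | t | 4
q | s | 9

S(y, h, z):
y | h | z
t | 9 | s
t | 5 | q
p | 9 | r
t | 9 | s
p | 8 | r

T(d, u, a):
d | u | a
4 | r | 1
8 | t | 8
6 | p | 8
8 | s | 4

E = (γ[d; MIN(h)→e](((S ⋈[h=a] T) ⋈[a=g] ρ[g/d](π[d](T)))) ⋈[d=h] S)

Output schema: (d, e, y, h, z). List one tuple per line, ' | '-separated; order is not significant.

Subexpression sizes:
  S → 5
  T → 4
  (S ⋈[h=a] T) → 2
  T → 4
  π[d](T) → 4
  ρ[g/d](π[d](T)) → 4
  ((S ⋈[h=a] T) ⋈[a=g] ρ[g/d](π[d](T))) → 4
  γ[d; MIN(h)→e](((S ⋈[h=a] T) ⋈[a=g] ρ[g/d](π[d](T)))) → 2
  S → 5
  (γ[d; MIN(h)→e](((S ⋈[h=a] T) ⋈[a=g] ρ[g/d](π[d](T)))) ⋈[d=h] S) → 1

== RESULT ==
d | e | y | h | z
8 | 8 | p | 8 | r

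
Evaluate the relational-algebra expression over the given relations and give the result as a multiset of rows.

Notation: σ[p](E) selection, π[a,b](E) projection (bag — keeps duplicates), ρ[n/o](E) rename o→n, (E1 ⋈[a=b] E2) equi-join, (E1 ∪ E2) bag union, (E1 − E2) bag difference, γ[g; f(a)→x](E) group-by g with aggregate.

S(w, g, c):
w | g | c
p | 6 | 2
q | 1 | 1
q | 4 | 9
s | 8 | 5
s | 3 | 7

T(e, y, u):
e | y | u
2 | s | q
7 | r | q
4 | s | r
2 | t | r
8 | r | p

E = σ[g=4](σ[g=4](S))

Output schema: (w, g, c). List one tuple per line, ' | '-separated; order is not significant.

Row counts bottom-up:
  S → 5
  σ[g=4](S) → 1
  σ[g=4](σ[g=4](S)) → 1

== RESULT ==
w | g | c
q | 4 | 9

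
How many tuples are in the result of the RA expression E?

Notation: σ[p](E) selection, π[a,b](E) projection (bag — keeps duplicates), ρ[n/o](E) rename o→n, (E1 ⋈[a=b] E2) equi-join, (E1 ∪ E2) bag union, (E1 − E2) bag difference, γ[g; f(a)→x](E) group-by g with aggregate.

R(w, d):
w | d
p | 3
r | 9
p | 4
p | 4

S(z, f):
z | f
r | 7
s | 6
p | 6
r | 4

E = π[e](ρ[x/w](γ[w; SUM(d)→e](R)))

Row counts bottom-up:
  R → 4
  γ[w; SUM(d)→e](R) → 2
  ρ[x/w](γ[w; SUM(d)→e](R)) → 2
  π[e](ρ[x/w](γ[w; SUM(d)→e](R))) → 2

|E| = 2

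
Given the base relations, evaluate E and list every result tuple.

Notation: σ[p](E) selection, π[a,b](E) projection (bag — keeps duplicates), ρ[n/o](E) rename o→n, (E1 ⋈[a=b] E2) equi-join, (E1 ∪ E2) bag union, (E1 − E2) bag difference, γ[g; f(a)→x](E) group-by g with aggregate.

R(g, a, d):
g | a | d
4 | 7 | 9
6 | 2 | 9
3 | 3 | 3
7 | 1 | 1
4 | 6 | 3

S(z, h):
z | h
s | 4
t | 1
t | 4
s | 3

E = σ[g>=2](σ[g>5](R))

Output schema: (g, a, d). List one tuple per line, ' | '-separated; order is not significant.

Stepwise |·|:
  R → 5
  σ[g>5](R) → 2
  σ[g>=2](σ[g>5](R)) → 2

== RESULT ==
g | a | d
6 | 2 | 9
7 | 1 | 1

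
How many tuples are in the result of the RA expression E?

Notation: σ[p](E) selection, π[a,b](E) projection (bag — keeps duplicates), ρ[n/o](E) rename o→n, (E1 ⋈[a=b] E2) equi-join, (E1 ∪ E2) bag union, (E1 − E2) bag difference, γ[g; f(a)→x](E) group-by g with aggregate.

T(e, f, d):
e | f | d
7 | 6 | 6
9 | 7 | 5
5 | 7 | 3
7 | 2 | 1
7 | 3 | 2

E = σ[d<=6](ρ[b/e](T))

Per-node cardinality:
  T → 5
  ρ[b/e](T) → 5
  σ[d<=6](ρ[b/e](T)) → 5

|E| = 5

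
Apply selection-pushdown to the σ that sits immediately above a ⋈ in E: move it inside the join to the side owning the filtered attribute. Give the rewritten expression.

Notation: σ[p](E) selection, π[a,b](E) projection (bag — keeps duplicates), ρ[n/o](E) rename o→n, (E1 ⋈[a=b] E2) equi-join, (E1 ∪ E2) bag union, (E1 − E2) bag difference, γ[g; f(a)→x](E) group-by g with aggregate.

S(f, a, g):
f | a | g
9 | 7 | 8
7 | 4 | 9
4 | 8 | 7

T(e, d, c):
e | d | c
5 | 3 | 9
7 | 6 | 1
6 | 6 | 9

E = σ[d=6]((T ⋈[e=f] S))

σ filters on d, owned by the left side.
E' = (σ[d=6](T) ⋈[e=f] S)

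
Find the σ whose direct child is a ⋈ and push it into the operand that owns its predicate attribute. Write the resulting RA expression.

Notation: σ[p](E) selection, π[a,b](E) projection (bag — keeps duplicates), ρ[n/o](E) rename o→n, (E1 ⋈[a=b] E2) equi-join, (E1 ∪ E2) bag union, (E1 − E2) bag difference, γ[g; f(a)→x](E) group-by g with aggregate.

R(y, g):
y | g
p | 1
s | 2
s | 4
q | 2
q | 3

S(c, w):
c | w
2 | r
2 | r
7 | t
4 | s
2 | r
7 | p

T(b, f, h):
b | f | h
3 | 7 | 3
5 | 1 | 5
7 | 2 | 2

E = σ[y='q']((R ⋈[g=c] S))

σ filters on y, owned by the left side.
E' = (σ[y='q'](R) ⋈[g=c] S)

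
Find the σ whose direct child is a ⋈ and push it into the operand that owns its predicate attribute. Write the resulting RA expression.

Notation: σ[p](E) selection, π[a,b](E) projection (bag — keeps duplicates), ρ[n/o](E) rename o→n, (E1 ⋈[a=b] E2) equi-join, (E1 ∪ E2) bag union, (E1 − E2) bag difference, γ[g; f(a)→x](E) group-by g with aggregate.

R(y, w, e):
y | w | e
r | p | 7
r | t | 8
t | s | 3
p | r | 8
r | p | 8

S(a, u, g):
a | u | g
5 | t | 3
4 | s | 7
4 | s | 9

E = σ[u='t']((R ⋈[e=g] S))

σ filters on u, owned by the right side.
E' = (R ⋈[e=g] σ[u='t'](S))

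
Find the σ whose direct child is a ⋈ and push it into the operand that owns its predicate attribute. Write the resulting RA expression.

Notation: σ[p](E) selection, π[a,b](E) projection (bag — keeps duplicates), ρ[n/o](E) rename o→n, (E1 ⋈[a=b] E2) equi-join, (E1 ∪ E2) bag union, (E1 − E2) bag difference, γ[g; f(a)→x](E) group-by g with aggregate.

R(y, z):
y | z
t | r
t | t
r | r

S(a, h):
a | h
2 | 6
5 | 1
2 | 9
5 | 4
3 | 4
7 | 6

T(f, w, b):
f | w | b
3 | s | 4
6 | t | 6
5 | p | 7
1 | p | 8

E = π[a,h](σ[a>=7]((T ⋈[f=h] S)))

σ filters on a, owned by the right side.
E' = π[a,h]((T ⋈[f=h] σ[a>=7](S)))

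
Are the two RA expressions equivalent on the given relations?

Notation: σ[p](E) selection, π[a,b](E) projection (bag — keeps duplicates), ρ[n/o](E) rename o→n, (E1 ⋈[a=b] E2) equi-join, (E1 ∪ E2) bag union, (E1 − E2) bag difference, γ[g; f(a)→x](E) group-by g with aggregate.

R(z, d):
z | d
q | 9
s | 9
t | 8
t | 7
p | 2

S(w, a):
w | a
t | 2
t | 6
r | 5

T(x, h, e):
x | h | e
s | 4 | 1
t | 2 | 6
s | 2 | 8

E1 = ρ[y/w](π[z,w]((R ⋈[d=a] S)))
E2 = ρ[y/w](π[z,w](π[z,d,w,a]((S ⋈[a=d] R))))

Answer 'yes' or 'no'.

E1 stepwise |·|:
  R → 5
  S → 3
  (R ⋈[d=a] S) → 1
  π[z,w]((R ⋈[d=a] S)) → 1
  ρ[y/w](π[z,w]((R ⋈[d=a] S))) → 1
E2 stepwise |·|:
  S → 3
  R → 5
  (S ⋈[a=d] R) → 1
  π[z,d,w,a]((S ⋈[a=d] R)) → 1
  π[z,w](π[z,d,w,a]((S ⋈[a=d] R))) → 1
  ρ[y/w](π[z,w](π[z,d,w,a]((S ⋈[a=d] R)))) → 1

E1 and E2 produce the same multiset:
z | y
p | t

yes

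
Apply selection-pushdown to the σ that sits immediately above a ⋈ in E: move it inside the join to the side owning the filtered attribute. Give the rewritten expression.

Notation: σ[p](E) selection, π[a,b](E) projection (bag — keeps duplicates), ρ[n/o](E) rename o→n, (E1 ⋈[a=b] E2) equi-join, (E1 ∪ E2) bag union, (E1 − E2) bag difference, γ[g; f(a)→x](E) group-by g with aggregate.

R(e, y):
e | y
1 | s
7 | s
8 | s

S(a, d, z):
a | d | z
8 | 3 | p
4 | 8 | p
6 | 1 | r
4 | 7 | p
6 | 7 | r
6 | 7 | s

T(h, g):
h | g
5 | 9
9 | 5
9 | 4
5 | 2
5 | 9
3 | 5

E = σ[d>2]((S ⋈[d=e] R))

σ filters on d, owned by the left side.
E' = (σ[d>2](S) ⋈[d=e] R)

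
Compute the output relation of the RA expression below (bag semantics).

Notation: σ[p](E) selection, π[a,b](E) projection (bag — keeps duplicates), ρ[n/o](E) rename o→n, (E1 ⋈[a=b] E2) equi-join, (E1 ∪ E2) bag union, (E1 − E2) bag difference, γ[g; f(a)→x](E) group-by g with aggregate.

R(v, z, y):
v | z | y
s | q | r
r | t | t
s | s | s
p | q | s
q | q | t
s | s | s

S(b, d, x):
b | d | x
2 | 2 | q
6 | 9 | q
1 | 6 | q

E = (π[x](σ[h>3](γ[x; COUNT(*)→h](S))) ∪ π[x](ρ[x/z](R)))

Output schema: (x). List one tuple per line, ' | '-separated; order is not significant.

Per-node cardinality:
  S → 3
  γ[x; COUNT(*)→h](S) → 1
  σ[h>3](γ[x; COUNT(*)→h](S)) → 0
  π[x](σ[h>3](γ[x; COUNT(*)→h](S))) → 0
  R → 6
  ρ[x/z](R) → 6
  π[x](ρ[x/z](R)) → 6
  (π[x](σ[h>3](γ[x; COUNT(*)→h](S))) ∪ π[x](ρ[x/z](R))) → 6

== RESULT ==
x
q
q
q
s
s
t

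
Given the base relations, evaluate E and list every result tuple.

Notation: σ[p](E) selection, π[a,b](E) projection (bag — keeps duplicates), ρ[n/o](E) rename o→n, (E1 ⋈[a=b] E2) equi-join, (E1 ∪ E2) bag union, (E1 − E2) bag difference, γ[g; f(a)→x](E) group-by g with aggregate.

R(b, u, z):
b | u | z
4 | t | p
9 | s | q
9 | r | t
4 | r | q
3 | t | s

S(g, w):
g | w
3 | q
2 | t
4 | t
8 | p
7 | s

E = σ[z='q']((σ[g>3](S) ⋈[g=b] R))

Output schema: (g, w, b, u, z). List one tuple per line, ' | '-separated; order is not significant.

Per-node cardinality:
  S → 5
  σ[g>3](S) → 3
  R → 5
  (σ[g>3](S) ⋈[g=b] R) → 2
  σ[z='q']((σ[g>3](S) ⋈[g=b] R)) → 1

== RESULT ==
g | w | b | u | z
4 | t | 4 | r | q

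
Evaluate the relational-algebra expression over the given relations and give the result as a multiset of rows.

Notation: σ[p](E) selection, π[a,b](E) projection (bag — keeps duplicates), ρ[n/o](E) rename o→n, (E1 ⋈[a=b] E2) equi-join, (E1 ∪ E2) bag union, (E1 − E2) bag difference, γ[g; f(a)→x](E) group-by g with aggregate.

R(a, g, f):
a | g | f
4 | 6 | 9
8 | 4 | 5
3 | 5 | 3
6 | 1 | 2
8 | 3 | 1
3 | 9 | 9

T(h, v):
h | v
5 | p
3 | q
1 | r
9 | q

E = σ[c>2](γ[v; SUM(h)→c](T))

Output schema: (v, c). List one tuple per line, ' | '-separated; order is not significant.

Subexpression sizes:
  T → 4
  γ[v; SUM(h)→c](T) → 3
  σ[c>2](γ[v; SUM(h)→c](T)) → 2

== RESULT ==
v | c
p | 5
q | 12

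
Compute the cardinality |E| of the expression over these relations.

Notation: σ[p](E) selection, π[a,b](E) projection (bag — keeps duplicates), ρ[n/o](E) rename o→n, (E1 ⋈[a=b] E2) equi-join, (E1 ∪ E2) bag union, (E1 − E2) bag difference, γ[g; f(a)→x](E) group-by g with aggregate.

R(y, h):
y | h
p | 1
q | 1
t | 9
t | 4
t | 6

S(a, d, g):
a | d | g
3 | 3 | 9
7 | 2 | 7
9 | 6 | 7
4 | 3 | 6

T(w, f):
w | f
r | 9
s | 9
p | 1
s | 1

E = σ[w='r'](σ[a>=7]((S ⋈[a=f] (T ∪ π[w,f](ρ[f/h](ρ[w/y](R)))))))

Subexpression sizes:
  S → 4
  T → 4
  R → 5
  ρ[w/y](R) → 5
  ρ[f/h](ρ[w/y](R)) → 5
  π[w,f](ρ[f/h](ρ[w/y](R))) → 5
  (T ∪ π[w,f](ρ[f/h](ρ[w/y](R)))) → 9
  (S ⋈[a=f] (T ∪ π[w,f](ρ[f/h](ρ[w/y](R))))) → 4
  σ[a>=7]((S ⋈[a=f] (T ∪ π[w,f](ρ[f/h](ρ[w/y](R)))))) → 3
  σ[w='r'](σ[a>=7]((S ⋈[a=f] (T ∪ π[w,f](ρ[f/h](ρ[w/y](R))))))) → 1

|E| = 1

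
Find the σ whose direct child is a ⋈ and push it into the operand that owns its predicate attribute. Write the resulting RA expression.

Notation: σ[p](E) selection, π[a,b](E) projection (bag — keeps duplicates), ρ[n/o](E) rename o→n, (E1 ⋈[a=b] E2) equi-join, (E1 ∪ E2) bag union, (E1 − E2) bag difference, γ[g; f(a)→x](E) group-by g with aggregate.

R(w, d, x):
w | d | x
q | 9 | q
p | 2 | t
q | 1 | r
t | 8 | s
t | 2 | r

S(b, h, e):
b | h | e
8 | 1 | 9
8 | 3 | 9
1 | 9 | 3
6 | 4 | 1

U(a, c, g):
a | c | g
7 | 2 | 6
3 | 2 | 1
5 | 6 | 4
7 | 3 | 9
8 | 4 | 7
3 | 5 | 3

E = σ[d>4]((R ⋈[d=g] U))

σ filters on d, owned by the left side.
E' = (σ[d>4](R) ⋈[d=g] U)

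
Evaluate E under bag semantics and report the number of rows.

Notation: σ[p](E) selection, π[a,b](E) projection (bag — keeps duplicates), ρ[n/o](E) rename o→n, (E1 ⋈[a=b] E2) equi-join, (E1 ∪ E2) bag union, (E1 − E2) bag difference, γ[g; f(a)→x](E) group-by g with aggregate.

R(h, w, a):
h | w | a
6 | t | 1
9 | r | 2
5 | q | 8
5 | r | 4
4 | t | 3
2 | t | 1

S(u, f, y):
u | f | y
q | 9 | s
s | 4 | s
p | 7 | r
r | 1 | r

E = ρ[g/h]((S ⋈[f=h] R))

Per-node cardinality:
  S → 4
  R → 6
  (S ⋈[f=h] R) → 2
  ρ[g/h]((S ⋈[f=h] R)) → 2

|E| = 2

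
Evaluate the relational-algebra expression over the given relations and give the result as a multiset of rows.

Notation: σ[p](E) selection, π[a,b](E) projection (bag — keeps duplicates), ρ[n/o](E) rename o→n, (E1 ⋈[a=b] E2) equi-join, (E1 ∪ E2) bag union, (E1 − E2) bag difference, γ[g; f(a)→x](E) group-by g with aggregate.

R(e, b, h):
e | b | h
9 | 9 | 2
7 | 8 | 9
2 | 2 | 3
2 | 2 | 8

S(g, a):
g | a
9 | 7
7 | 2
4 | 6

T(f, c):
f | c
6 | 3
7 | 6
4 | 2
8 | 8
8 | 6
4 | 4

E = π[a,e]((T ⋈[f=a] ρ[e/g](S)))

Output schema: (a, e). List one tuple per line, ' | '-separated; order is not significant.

Stepwise |·|:
  T → 6
  S → 3
  ρ[e/g](S) → 3
  (T ⋈[f=a] ρ[e/g](S)) → 2
  π[a,e]((T ⋈[f=a] ρ[e/g](S))) → 2

== RESULT ==
a | e
6 | 4
7 | 9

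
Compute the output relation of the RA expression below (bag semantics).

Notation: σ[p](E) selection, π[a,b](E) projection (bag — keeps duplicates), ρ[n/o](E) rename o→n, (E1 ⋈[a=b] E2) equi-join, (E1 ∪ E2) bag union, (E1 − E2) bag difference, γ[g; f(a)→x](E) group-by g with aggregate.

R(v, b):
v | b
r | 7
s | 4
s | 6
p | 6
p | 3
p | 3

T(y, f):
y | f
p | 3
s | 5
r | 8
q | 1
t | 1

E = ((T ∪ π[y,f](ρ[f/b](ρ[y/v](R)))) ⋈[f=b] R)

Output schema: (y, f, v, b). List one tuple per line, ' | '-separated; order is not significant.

Per-node cardinality:
  T → 5
  R → 6
  ρ[y/v](R) → 6
  ρ[f/b](ρ[y/v](R)) → 6
  π[y,f](ρ[f/b](ρ[y/v](R))) → 6
  (T ∪ π[y,f](ρ[f/b](ρ[y/v](R)))) → 11
  R → 6
  ((T ∪ π[y,f](ρ[f/b](ρ[y/v](R)))) ⋈[f=b] R) → 12

== RESULT ==
y | f | v | b
p | 3 | p | 3
p | 3 | p | 3
p | 3 | p | 3
p | 3 | p | 3
p | 3 | p | 3
p | 3 | p | 3
p | 6 | p | 6
p | 6 | s | 6
r | 7 | r | 7
s | 4 | s | 4
s | 6 | p | 6
s | 6 | s | 6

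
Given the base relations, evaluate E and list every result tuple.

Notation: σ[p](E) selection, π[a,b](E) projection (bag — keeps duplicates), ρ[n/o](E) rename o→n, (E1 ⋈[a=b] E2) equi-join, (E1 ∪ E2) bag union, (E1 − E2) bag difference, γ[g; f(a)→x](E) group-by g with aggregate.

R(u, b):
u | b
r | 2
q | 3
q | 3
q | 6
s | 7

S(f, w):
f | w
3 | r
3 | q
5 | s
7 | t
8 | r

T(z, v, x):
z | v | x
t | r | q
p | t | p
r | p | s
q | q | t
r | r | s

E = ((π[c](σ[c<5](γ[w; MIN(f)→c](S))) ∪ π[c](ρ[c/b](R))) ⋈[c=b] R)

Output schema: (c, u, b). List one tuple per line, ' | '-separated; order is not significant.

Subexpression sizes:
  S → 5
  γ[w; MIN(f)→c](S) → 4
  σ[c<5](γ[w; MIN(f)→c](S)) → 2
  π[c](σ[c<5](γ[w; MIN(f)→c](S))) → 2
  R → 5
  ρ[c/b](R) → 5
  π[c](ρ[c/b](R)) → 5
  (π[c](σ[c<5](γ[w; MIN(f)→c](S))) ∪ π[c](ρ[c/b](R))) → 7
  R → 5
  ((π[c](σ[c<5](γ[w; MIN(f)→c](S))) ∪ π[c](ρ[c/b](R))) ⋈[c=b] R) → 11

== RESULT ==
c | u | b
2 | r | 2
3 | q | 3
3 | q | 3
3 | q | 3
3 | q | 3
3 | q | 3
3 | q | 3
3 | q | 3
3 | q | 3
6 | q | 6
7 | s | 7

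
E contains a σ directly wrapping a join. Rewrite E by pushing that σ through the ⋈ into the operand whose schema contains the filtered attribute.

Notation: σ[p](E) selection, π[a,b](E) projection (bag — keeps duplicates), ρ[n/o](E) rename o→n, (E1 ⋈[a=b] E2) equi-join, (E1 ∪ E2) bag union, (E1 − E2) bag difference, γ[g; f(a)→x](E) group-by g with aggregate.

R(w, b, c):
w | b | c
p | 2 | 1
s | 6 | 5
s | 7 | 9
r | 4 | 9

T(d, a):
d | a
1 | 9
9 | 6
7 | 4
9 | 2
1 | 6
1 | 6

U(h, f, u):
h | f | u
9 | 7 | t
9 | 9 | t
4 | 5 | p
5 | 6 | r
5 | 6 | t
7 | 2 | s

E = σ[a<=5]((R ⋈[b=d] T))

σ filters on a, owned by the right side.
E' = (R ⋈[b=d] σ[a<=5](T))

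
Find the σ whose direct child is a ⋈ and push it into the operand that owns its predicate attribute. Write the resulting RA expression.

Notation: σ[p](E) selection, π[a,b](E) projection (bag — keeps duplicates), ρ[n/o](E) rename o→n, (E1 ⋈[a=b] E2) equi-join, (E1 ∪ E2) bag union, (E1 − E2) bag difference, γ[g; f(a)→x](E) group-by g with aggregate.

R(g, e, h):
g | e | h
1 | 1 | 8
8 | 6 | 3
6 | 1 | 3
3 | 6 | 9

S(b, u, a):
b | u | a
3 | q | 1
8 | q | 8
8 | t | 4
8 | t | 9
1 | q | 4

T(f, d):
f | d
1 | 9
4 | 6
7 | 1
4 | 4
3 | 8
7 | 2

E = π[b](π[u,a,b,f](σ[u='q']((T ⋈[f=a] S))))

σ filters on u, owned by the right side.
E' = π[b](π[u,a,b,f]((T ⋈[f=a] σ[u='q'](S))))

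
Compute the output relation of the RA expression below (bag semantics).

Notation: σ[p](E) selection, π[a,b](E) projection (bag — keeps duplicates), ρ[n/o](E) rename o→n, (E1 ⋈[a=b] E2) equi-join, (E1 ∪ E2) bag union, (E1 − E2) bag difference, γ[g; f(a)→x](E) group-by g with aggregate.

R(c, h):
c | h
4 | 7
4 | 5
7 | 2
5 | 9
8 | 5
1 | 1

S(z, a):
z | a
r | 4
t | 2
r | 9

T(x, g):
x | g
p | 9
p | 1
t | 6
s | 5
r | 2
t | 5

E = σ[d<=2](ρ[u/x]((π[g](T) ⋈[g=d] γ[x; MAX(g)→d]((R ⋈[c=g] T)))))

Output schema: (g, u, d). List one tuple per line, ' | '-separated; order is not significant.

Subexpression sizes:
  T → 6
  π[g](T) → 6
  R → 6
  T → 6
  (R ⋈[c=g] T) → 3
  γ[x; MAX(g)→d]((R ⋈[c=g] T)) → 3
  (π[g](T) ⋈[g=d] γ[x; MAX(g)→d]((R ⋈[c=g] T))) → 5
  ρ[u/x]((π[g](T) ⋈[g=d] γ[x; MAX(g)→d]((R ⋈[c=g] T)))) → 5
  σ[d<=2](ρ[u/x]((π[g](T) ⋈[g=d] γ[x; MAX(g)→d]((R ⋈[c=g] T))))) → 1

== RESULT ==
g | u | d
1 | p | 1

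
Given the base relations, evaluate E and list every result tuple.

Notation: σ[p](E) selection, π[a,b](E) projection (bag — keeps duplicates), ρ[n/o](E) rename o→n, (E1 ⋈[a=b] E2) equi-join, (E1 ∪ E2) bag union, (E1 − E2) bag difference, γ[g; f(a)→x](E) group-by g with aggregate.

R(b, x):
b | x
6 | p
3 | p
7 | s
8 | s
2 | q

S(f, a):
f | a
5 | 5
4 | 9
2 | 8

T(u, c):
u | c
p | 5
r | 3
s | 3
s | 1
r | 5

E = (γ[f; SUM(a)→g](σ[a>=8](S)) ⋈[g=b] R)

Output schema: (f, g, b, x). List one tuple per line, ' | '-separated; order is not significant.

Row counts bottom-up:
  S → 3
  σ[a>=8](S) → 2
  γ[f; SUM(a)→g](σ[a>=8](S)) → 2
  R → 5
  (γ[f; SUM(a)→g](σ[a>=8](S)) ⋈[g=b] R) → 1

== RESULT ==
f | g | b | x
2 | 8 | 8 | s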